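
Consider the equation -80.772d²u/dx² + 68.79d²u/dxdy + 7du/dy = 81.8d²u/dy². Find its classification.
Rewriting in standard form: -80.772d²u/dx² + 68.79d²u/dxdy - 81.8d²u/dy² + 7du/dy = 0. Elliptic. (A = -80.772, B = 68.79, C = -81.8 gives B² - 4AC = -21696.5343.)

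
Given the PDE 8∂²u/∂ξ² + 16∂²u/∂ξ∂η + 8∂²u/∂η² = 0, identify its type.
The second-order coefficients are A = 8, B = 16, C = 8. Since B² - 4AC = 0 = 0, this is a parabolic PDE.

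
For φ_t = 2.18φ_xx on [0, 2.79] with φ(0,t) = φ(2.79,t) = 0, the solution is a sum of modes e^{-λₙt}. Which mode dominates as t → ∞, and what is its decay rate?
Eigenvalues: λₙ = 2.18n²π²/2.79².
First three modes:
  n=1: λ₁ = 2.18π²/2.79² ≈ 2.764
  n=2: λ₂ = 8.72π²/2.79² ≈ 11.056 (4× faster decay)
  n=3: λ₃ = 19.62π²/2.79² ≈ 24.877 (9× faster decay)
As t → ∞, higher modes decay exponentially faster. The n=1 mode dominates: φ ~ c₁ sin(πx/2.79) e^{-λ₁t}.
Decay rate: λ₁ = 2.18π²/2.79² ≈ 2.764.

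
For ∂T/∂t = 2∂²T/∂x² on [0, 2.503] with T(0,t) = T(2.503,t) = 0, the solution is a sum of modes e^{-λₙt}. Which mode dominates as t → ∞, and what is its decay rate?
Eigenvalues: λₙ = 2n²π²/2.503².
First three modes:
  n=1: λ₁ = 2π²/2.503² ≈ 3.151
  n=2: λ₂ = 8π²/2.503² ≈ 12.603 (4× faster decay)
  n=3: λ₃ = 18π²/2.503² ≈ 28.356 (9× faster decay)
As t → ∞, higher modes decay exponentially faster. The n=1 mode dominates: T ~ c₁ sin(πx/2.503) e^{-λ₁t}.
Decay rate: λ₁ = 2π²/2.503² ≈ 3.151.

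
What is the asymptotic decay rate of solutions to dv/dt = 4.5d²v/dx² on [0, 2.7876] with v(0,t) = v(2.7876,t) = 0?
Eigenvalues: λₙ = 4.5n²π²/2.7876².
First three modes:
  n=1: λ₁ = 4.5π²/2.7876² ≈ 5.715
  n=2: λ₂ = 18π²/2.7876² ≈ 22.862 (4× faster decay)
  n=3: λ₃ = 40.5π²/2.7876² ≈ 51.439 (9× faster decay)
As t → ∞, higher modes decay exponentially faster. The n=1 mode dominates: v ~ c₁ sin(πx/2.7876) e^{-λ₁t}.
Decay rate: λ₁ = 4.5π²/2.7876² ≈ 5.715.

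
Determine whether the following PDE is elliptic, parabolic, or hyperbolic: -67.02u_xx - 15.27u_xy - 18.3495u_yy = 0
Coefficients: A = -67.02, B = -15.27, C = -18.3495. B² - 4AC = -4685.96106, which is negative, so the equation is elliptic.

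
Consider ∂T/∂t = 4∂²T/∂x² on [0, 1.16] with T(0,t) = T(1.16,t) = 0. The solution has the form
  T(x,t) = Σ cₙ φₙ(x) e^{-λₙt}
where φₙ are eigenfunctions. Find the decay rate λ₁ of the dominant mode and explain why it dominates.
Eigenvalues: λₙ = 4n²π²/1.16².
First three modes:
  n=1: λ₁ = 4π²/1.16² ≈ 29.339
  n=2: λ₂ = 16π²/1.16² ≈ 117.356 (4× faster decay)
  n=3: λ₃ = 36π²/1.16² ≈ 264.05 (9× faster decay)
As t → ∞, higher modes decay exponentially faster. The n=1 mode dominates: T ~ c₁ sin(πx/1.16) e^{-λ₁t}.
Decay rate: λ₁ = 4π²/1.16² ≈ 29.339.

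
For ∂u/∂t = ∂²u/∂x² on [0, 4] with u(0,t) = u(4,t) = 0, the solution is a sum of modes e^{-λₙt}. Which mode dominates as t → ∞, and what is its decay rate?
Eigenvalues: λₙ = n²π²/4².
First three modes:
  n=1: λ₁ = π²/4² ≈ 0.617
  n=2: λ₂ = 4π²/4² ≈ 2.467 (4× faster decay)
  n=3: λ₃ = 9π²/4² ≈ 5.552 (9× faster decay)
As t → ∞, higher modes decay exponentially faster. The n=1 mode dominates: u ~ c₁ sin(πx/4) e^{-λ₁t}.
Decay rate: λ₁ = π²/4² ≈ 0.617.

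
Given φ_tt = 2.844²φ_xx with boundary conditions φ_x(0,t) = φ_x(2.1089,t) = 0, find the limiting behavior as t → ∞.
φ oscillates about a mean that drifts linearly in t (generically unbounded; no decay). There is no damping, so the nonconstant modes persist as standing waves (energy conserved, no decay). But with Neumann conditions at both ends the constant mode has eigenvalue 0: the spatial mean M(t) of φ satisfies M'' = 0, so M(t) = M(0) + M'(0)·t. Unless the initial velocity has zero mean (∫φ_t(x,0)dx = 0), the solution grows linearly in t (unbounded, though not exponentially); if it does have zero mean, the solution stays bounded and simply oscillates.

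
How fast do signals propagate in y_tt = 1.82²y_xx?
Speed = 1.82. Information travels along characteristics x = x₀ ± 1.82t.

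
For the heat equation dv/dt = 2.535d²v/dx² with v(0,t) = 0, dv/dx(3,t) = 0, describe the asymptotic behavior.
v → 0. Heat escapes through the Dirichlet boundary.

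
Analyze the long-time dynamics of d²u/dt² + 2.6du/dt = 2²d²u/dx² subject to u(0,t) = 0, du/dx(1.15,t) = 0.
Long-time behavior: u → 0. Damping (γ=2.6) dissipates energy; oscillations decay exponentially.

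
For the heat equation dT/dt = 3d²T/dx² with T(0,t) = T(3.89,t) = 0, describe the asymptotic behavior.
T → 0. Heat diffuses out through both boundaries.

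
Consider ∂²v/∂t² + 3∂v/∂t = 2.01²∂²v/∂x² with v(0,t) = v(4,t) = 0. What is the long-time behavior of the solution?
As t → ∞, v → 0. Damping (γ=3) dissipates energy; oscillations decay exponentially.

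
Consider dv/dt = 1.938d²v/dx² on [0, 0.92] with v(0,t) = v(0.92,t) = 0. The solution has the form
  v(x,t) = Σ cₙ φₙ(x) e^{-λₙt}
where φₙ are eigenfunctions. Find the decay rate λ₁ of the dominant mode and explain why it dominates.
Eigenvalues: λₙ = 1.938n²π²/0.92².
First three modes:
  n=1: λ₁ = 1.938π²/0.92² ≈ 22.598
  n=2: λ₂ = 7.752π²/0.92² ≈ 90.394 (4× faster decay)
  n=3: λ₃ = 17.442π²/0.92² ≈ 203.386 (9× faster decay)
As t → ∞, higher modes decay exponentially faster. The n=1 mode dominates: v ~ c₁ sin(πx/0.92) e^{-λ₁t}.
Decay rate: λ₁ = 1.938π²/0.92² ≈ 22.598.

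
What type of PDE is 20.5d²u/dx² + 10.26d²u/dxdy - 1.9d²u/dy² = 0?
With A = 20.5, B = 10.26, C = -1.9, the discriminant is 261.0676. This is a hyperbolic PDE.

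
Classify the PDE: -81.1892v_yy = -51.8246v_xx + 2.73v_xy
Rewriting in standard form: 51.8246v_xx - 2.73v_xy - 81.1892v_yy = 0. A = 51.8246, B = -2.73, C = -81.1892. Discriminant B² - 4AC = 16837.84415728. Since 16837.84415728 > 0, hyperbolic.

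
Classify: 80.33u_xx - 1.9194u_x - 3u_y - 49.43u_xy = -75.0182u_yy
Rewriting in standard form: 80.33u_xx - 49.43u_xy + 75.0182u_yy - 1.9194u_x - 3u_y = 0. Elliptic (discriminant = -21661.523124).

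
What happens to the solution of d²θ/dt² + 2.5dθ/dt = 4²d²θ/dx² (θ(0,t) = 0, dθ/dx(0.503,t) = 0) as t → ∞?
θ → 0. Damping (γ=2.5) dissipates energy; oscillations decay exponentially.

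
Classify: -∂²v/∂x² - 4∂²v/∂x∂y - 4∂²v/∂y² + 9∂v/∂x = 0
Parabolic (discriminant = 0).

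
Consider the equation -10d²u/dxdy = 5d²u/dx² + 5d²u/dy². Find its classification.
Rewriting in standard form: -5d²u/dx² - 10d²u/dxdy - 5d²u/dy² = 0. Parabolic. (A = -5, B = -10, C = -5 gives B² - 4AC = 0.)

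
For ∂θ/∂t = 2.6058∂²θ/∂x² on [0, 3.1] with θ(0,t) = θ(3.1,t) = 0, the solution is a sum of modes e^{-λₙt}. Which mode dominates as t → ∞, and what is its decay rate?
Eigenvalues: λₙ = 2.6058n²π²/3.1².
First three modes:
  n=1: λ₁ = 2.6058π²/3.1² ≈ 2.676
  n=2: λ₂ = 10.4232π²/3.1² ≈ 10.705 (4× faster decay)
  n=3: λ₃ = 23.4522π²/3.1² ≈ 24.086 (9× faster decay)
As t → ∞, higher modes decay exponentially faster. The n=1 mode dominates: θ ~ c₁ sin(πx/3.1) e^{-λ₁t}.
Decay rate: λ₁ = 2.6058π²/3.1² ≈ 2.676.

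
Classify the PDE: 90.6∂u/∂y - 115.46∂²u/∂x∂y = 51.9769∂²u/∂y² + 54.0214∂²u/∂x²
Rewriting in standard form: -54.0214∂²u/∂x² - 115.46∂²u/∂x∂y - 51.9769∂²u/∂y² + 90.6∂u/∂y = 0. A = -54.0214, B = -115.46, C = -51.9769. Discriminant B² - 4AC = 2099.55197736. Since 2099.55197736 > 0, hyperbolic.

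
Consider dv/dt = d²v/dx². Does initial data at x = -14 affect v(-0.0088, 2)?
Yes, for any finite x. The heat equation has infinite propagation speed, so all initial data affects all points at any t > 0.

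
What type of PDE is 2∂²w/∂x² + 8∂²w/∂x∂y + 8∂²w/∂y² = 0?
With A = 2, B = 8, C = 8, the discriminant is 0. This is a parabolic PDE.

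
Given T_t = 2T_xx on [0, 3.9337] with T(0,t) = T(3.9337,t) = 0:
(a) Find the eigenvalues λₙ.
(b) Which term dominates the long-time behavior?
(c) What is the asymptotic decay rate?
Eigenvalues: λₙ = 2n²π²/3.9337².
First three modes:
  n=1: λ₁ = 2π²/3.9337² ≈ 1.276
  n=2: λ₂ = 8π²/3.9337² ≈ 5.103 (4× faster decay)
  n=3: λ₃ = 18π²/3.9337² ≈ 11.481 (9× faster decay)
As t → ∞, higher modes decay exponentially faster. The n=1 mode dominates: T ~ c₁ sin(πx/3.9337) e^{-λ₁t}.
Decay rate: λ₁ = 2π²/3.9337² ≈ 1.276.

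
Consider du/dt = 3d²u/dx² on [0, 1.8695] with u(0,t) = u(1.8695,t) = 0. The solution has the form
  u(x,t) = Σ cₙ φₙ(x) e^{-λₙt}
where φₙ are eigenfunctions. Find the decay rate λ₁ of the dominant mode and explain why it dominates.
Eigenvalues: λₙ = 3n²π²/1.8695².
First three modes:
  n=1: λ₁ = 3π²/1.8695² ≈ 8.472
  n=2: λ₂ = 12π²/1.8695² ≈ 33.887 (4× faster decay)
  n=3: λ₃ = 27π²/1.8695² ≈ 76.245 (9× faster decay)
As t → ∞, higher modes decay exponentially faster. The n=1 mode dominates: u ~ c₁ sin(πx/1.8695) e^{-λ₁t}.
Decay rate: λ₁ = 3π²/1.8695² ≈ 8.472.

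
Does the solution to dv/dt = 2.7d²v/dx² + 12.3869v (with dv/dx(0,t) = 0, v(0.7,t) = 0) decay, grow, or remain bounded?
v → 0. Diffusion dominates reaction (r=12.3869 < κπ²/(4L²)≈13.6); solution decays.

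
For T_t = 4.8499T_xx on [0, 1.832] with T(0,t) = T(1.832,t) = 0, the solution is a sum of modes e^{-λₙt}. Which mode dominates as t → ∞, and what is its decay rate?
Eigenvalues: λₙ = 4.8499n²π²/1.832².
First three modes:
  n=1: λ₁ = 4.8499π²/1.832² ≈ 14.262
  n=2: λ₂ = 19.3996π²/1.832² ≈ 57.048 (4× faster decay)
  n=3: λ₃ = 43.6491π²/1.832² ≈ 128.358 (9× faster decay)
As t → ∞, higher modes decay exponentially faster. The n=1 mode dominates: T ~ c₁ sin(πx/1.832) e^{-λ₁t}.
Decay rate: λ₁ = 4.8499π²/1.832² ≈ 14.262.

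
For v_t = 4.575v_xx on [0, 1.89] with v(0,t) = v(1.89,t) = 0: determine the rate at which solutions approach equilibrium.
Eigenvalues: λₙ = 4.575n²π²/1.89².
First three modes:
  n=1: λ₁ = 4.575π²/1.89² ≈ 12.641
  n=2: λ₂ = 18.3π²/1.89² ≈ 50.562 (4× faster decay)
  n=3: λ₃ = 41.175π²/1.89² ≈ 113.765 (9× faster decay)
As t → ∞, higher modes decay exponentially faster. The n=1 mode dominates: v ~ c₁ sin(πx/1.89) e^{-λ₁t}.
Decay rate: λ₁ = 4.575π²/1.89² ≈ 12.641.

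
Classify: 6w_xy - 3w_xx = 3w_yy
Rewriting in standard form: -3w_xx + 6w_xy - 3w_yy = 0. Parabolic (discriminant = 0).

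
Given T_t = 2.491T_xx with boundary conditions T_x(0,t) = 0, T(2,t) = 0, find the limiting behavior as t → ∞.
T → 0. Heat escapes through the Dirichlet boundary.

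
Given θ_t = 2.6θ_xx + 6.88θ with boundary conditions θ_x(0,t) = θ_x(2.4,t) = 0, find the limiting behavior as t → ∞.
θ grows unboundedly. With Neumann BCs the constant mode has diffusion eigenvalue 0, so any r > 0 makes it grow like e^(6.88t); solution grows exponentially.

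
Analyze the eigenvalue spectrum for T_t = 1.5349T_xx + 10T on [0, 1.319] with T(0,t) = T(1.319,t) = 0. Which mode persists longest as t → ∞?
Eigenvalues: λₙ = 1.5349n²π²/1.319² - 10.
First three modes:
  n=1: λ₁ = 1.5349π²/1.319² - 10 ≈ -1.293
  n=2: λ₂ = 6.1396π²/1.319² - 10 ≈ 24.83
  n=3: λ₃ = 13.8141π²/1.319² - 10 ≈ 68.367
Since 1.5349π²/1.319² ≈ 8.707 < 10, λ₁ < 0.
The n=1 mode grows fastest (−λₙ is largest for n=1) → dominates.
Asymptotic: T ~ c₁ sin(πx/1.319) e^{1.293t} (exponential growth at rate −λ₁ ≈ 1.293).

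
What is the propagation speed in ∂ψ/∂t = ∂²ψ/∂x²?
Infinite. The heat equation is parabolic, not hyperbolic, so disturbances propagate instantly.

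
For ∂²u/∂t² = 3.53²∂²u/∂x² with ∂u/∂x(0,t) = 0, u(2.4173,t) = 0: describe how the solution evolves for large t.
u oscillates (no decay). Energy is conserved; the solution oscillates indefinitely as standing waves.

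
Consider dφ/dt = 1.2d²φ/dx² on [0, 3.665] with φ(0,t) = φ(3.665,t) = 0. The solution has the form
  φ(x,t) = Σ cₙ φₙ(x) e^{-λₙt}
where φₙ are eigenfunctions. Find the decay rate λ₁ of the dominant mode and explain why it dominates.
Eigenvalues: λₙ = 1.2n²π²/3.665².
First three modes:
  n=1: λ₁ = 1.2π²/3.665² ≈ 0.882
  n=2: λ₂ = 4.8π²/3.665² ≈ 3.527 (4× faster decay)
  n=3: λ₃ = 10.8π²/3.665² ≈ 7.936 (9× faster decay)
As t → ∞, higher modes decay exponentially faster. The n=1 mode dominates: φ ~ c₁ sin(πx/3.665) e^{-λ₁t}.
Decay rate: λ₁ = 1.2π²/3.665² ≈ 0.882.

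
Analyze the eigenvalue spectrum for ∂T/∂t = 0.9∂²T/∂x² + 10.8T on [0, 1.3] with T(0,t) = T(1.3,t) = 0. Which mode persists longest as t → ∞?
Eigenvalues: λₙ = 0.9n²π²/1.3² - 10.8.
First three modes:
  n=1: λ₁ = 0.9π²/1.3² - 10.8 ≈ -5.544
  n=2: λ₂ = 3.6π²/1.3² - 10.8 ≈ 10.224
  n=3: λ₃ = 8.1π²/1.3² - 10.8 ≈ 36.504
Since 0.9π²/1.3² ≈ 5.256 < 10.8, λ₁ < 0.
The n=1 mode grows fastest (−λₙ is largest for n=1) → dominates.
Asymptotic: T ~ c₁ sin(πx/1.3) e^{5.544t} (exponential growth at rate −λ₁ ≈ 5.544).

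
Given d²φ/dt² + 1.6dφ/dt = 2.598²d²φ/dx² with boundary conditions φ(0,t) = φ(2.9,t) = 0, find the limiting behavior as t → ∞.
φ → 0. Damping (γ=1.6) dissipates energy; oscillations decay exponentially.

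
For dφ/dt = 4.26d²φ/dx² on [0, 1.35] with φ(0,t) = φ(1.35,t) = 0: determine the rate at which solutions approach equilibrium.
Eigenvalues: λₙ = 4.26n²π²/1.35².
First three modes:
  n=1: λ₁ = 4.26π²/1.35² ≈ 23.07
  n=2: λ₂ = 17.04π²/1.35² ≈ 92.279 (4× faster decay)
  n=3: λ₃ = 38.34π²/1.35² ≈ 207.627 (9× faster decay)
As t → ∞, higher modes decay exponentially faster. The n=1 mode dominates: φ ~ c₁ sin(πx/1.35) e^{-λ₁t}.
Decay rate: λ₁ = 4.26π²/1.35² ≈ 23.07.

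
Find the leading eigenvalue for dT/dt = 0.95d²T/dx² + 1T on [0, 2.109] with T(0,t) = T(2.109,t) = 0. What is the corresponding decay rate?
Eigenvalues: λₙ = 0.95n²π²/2.109² - 1.
First three modes:
  n=1: λ₁ = 0.95π²/2.109² - 1 ≈ 1.108
  n=2: λ₂ = 3.8π²/2.109² - 1 ≈ 7.432
  n=3: λ₃ = 8.55π²/2.109² - 1 ≈ 17.972
Since 0.95π²/2.109² ≈ 2.108 > 1, all λₙ > 0.
The n=1 mode decays slowest → dominates as t → ∞.
Asymptotic: T ~ c₁ sin(πx/2.109) e^{-λ₁t} with decay rate λ₁ ≈ 1.108.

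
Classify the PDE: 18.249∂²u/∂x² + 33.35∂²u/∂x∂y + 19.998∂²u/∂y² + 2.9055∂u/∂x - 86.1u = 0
A = 18.249, B = 33.35, C = 19.998. Discriminant B² - 4AC = -347.551508. Since -347.551508 < 0, elliptic.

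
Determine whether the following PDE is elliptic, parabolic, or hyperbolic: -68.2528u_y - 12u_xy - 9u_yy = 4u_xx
Rewriting in standard form: -4u_xx - 12u_xy - 9u_yy - 68.2528u_y = 0. Coefficients: A = -4, B = -12, C = -9. B² - 4AC = 0, which is zero, so the equation is parabolic.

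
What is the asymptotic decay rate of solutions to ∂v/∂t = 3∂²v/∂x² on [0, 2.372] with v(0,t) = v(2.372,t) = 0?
Eigenvalues: λₙ = 3n²π²/2.372².
First three modes:
  n=1: λ₁ = 3π²/2.372² ≈ 5.262
  n=2: λ₂ = 12π²/2.372² ≈ 21.05 (4× faster decay)
  n=3: λ₃ = 27π²/2.372² ≈ 47.362 (9× faster decay)
As t → ∞, higher modes decay exponentially faster. The n=1 mode dominates: v ~ c₁ sin(πx/2.372) e^{-λ₁t}.
Decay rate: λ₁ = 3π²/2.372² ≈ 5.262.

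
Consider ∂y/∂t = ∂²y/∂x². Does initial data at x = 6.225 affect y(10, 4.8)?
Yes, for any finite x. The heat equation has infinite propagation speed, so all initial data affects all points at any t > 0.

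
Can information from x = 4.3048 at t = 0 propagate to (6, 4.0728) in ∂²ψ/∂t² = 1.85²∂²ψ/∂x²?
Yes. The domain of dependence is [-1.53468, 13.53468], and 4.3048 ∈ [-1.53468, 13.53468].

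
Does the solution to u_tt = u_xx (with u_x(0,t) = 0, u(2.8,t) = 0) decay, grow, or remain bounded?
u oscillates (no decay). Energy is conserved; the solution oscillates indefinitely as standing waves.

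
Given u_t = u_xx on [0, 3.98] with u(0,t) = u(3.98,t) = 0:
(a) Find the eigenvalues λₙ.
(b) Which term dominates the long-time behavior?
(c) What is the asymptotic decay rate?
Eigenvalues: λₙ = n²π²/3.98².
First three modes:
  n=1: λ₁ = π²/3.98² ≈ 0.623
  n=2: λ₂ = 4π²/3.98² ≈ 2.492 (4× faster decay)
  n=3: λ₃ = 9π²/3.98² ≈ 5.608 (9× faster decay)
As t → ∞, higher modes decay exponentially faster. The n=1 mode dominates: u ~ c₁ sin(πx/3.98) e^{-λ₁t}.
Decay rate: λ₁ = π²/3.98² ≈ 0.623.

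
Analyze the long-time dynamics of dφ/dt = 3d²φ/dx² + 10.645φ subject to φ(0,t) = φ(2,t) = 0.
Long-time behavior: φ grows unboundedly. Reaction dominates diffusion (r=10.645 > κπ²/L²≈7.4); solution grows exponentially.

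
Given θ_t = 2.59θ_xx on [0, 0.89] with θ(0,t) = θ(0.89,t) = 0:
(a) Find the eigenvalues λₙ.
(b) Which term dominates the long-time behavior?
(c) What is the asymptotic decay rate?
Eigenvalues: λₙ = 2.59n²π²/0.89².
First three modes:
  n=1: λ₁ = 2.59π²/0.89² ≈ 32.272
  n=2: λ₂ = 10.36π²/0.89² ≈ 129.086 (4× faster decay)
  n=3: λ₃ = 23.31π²/0.89² ≈ 290.444 (9× faster decay)
As t → ∞, higher modes decay exponentially faster. The n=1 mode dominates: θ ~ c₁ sin(πx/0.89) e^{-λ₁t}.
Decay rate: λ₁ = 2.59π²/0.89² ≈ 32.272.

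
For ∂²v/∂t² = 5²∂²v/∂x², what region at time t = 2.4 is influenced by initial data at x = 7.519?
Domain of influence: [-4.481, 19.519]. Data at x = 7.519 spreads outward at speed 5.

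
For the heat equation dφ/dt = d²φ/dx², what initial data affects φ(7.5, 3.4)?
The entire real line. The heat equation has infinite propagation speed: any initial disturbance instantly affects all points (though exponentially small far away).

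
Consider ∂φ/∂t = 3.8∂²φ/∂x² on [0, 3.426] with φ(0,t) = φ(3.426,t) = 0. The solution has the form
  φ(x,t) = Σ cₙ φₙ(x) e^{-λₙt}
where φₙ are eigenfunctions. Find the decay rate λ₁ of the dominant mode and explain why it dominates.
Eigenvalues: λₙ = 3.8n²π²/3.426².
First three modes:
  n=1: λ₁ = 3.8π²/3.426² ≈ 3.195
  n=2: λ₂ = 15.2π²/3.426² ≈ 12.781 (4× faster decay)
  n=3: λ₃ = 34.2π²/3.426² ≈ 28.758 (9× faster decay)
As t → ∞, higher modes decay exponentially faster. The n=1 mode dominates: φ ~ c₁ sin(πx/3.426) e^{-λ₁t}.
Decay rate: λ₁ = 3.8π²/3.426² ≈ 3.195.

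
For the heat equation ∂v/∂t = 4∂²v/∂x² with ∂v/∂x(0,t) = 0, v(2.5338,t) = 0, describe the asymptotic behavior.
v → 0. Heat escapes through the Dirichlet boundary.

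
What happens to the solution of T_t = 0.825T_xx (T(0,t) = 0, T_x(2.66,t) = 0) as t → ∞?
T → 0. Heat escapes through the Dirichlet boundary.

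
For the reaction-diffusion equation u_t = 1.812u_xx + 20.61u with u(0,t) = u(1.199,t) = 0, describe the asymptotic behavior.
u grows unboundedly. Reaction dominates diffusion (r=20.61 > κπ²/L²≈12.44); solution grows exponentially.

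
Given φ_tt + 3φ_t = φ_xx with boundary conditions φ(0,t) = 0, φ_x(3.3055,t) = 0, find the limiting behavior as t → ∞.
φ → 0. Damping (γ=3) dissipates energy; oscillations decay exponentially.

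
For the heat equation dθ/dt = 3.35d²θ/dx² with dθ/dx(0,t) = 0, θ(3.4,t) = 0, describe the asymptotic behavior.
θ → 0. Heat escapes through the Dirichlet boundary.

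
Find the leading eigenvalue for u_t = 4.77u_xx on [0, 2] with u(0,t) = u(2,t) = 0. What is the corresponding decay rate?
Eigenvalues: λₙ = 4.77n²π²/2².
First three modes:
  n=1: λ₁ = 4.77π²/2² ≈ 11.77
  n=2: λ₂ = 19.08π²/2² ≈ 47.078 (4× faster decay)
  n=3: λ₃ = 42.93π²/2² ≈ 105.926 (9× faster decay)
As t → ∞, higher modes decay exponentially faster. The n=1 mode dominates: u ~ c₁ sin(πx/2) e^{-λ₁t}.
Decay rate: λ₁ = 4.77π²/2² ≈ 11.77.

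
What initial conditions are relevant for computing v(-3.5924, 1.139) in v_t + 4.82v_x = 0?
A single point: x = -9.08238. The characteristic through (-3.5924, 1.139) is x - 4.82t = const, so x = -3.5924 - 4.82·1.139 = -9.08238.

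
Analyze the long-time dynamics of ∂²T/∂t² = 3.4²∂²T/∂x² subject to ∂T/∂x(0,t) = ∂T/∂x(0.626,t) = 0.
Long-time behavior: T oscillates about a mean that drifts linearly in t (generically unbounded; no decay). There is no damping, so the nonconstant modes persist as standing waves (energy conserved, no decay). But with Neumann conditions at both ends the constant mode has eigenvalue 0: the spatial mean M(t) of T satisfies M'' = 0, so M(t) = M(0) + M'(0)·t. Unless the initial velocity has zero mean (∫T_t(x,0)dx = 0), the solution grows linearly in t (unbounded, though not exponentially); if it does have zero mean, the solution stays bounded and simply oscillates.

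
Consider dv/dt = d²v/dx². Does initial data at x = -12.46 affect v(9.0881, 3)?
Yes, for any finite x. The heat equation has infinite propagation speed, so all initial data affects all points at any t > 0.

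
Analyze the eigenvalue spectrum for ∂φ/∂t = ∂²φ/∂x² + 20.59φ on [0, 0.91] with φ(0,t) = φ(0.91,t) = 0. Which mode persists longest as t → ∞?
Eigenvalues: λₙ = n²π²/0.91² - 20.59.
First three modes:
  n=1: λ₁ = π²/0.91² - 20.59 ≈ -8.672
  n=2: λ₂ = 4π²/0.91² - 20.59 ≈ 27.083
  n=3: λ₃ = 9π²/0.91² - 20.59 ≈ 86.675
Since π²/0.91² ≈ 11.918 < 20.59, λ₁ < 0.
The n=1 mode grows fastest (−λₙ is largest for n=1) → dominates.
Asymptotic: φ ~ c₁ sin(πx/0.91) e^{8.672t} (exponential growth at rate −λ₁ ≈ 8.672).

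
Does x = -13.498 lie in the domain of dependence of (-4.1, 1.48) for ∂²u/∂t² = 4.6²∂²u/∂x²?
No. The domain of dependence is [-10.908, 2.708], and -13.498 is outside this interval.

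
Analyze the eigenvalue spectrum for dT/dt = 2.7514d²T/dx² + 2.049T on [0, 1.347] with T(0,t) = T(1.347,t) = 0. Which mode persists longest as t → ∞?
Eigenvalues: λₙ = 2.7514n²π²/1.347² - 2.049.
First three modes:
  n=1: λ₁ = 2.7514π²/1.347² - 2.049 ≈ 12.917
  n=2: λ₂ = 11.0056π²/1.347² - 2.049 ≈ 57.817
  n=3: λ₃ = 24.7626π²/1.347² - 2.049 ≈ 132.649
Since 2.7514π²/1.347² ≈ 14.966 > 2.049, all λₙ > 0.
The n=1 mode decays slowest → dominates as t → ∞.
Asymptotic: T ~ c₁ sin(πx/1.347) e^{-λ₁t} with decay rate λ₁ ≈ 12.917.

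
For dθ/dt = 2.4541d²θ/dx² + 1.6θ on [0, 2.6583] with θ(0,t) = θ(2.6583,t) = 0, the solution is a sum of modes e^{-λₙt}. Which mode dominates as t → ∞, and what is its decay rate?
Eigenvalues: λₙ = 2.4541n²π²/2.6583² - 1.6.
First three modes:
  n=1: λ₁ = 2.4541π²/2.6583² - 1.6 ≈ 1.828
  n=2: λ₂ = 9.8164π²/2.6583² - 1.6 ≈ 12.11
  n=3: λ₃ = 22.0869π²/2.6583² - 1.6 ≈ 29.248
Since 2.4541π²/2.6583² ≈ 3.428 > 1.6, all λₙ > 0.
The n=1 mode decays slowest → dominates as t → ∞.
Asymptotic: θ ~ c₁ sin(πx/2.6583) e^{-λ₁t} with decay rate λ₁ ≈ 1.828.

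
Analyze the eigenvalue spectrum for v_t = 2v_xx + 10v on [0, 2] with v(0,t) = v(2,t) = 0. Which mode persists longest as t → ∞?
Eigenvalues: λₙ = 2n²π²/2² - 10.
First three modes:
  n=1: λ₁ = 2π²/2² - 10 ≈ -5.065
  n=2: λ₂ = 8π²/2² - 10 ≈ 9.739
  n=3: λ₃ = 18π²/2² - 10 ≈ 34.413
Since 2π²/2² ≈ 4.935 < 10, λ₁ < 0.
The n=1 mode grows fastest (−λₙ is largest for n=1) → dominates.
Asymptotic: v ~ c₁ sin(πx/2) e^{5.065t} (exponential growth at rate −λ₁ ≈ 5.065).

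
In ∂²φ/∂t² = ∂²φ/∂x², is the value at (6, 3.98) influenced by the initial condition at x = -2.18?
No. The domain of dependence is [2.02, 9.98], and -2.18 is outside this interval.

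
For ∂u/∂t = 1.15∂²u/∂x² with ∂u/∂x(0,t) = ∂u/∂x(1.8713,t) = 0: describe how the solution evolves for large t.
u → constant (steady state). Heat is conserved (no flux at boundaries); solution approaches the spatial average.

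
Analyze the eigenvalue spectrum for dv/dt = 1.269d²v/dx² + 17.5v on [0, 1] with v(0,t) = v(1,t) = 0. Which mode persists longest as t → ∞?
Eigenvalues: λₙ = 1.269n²π²/1² - 17.5.
First three modes:
  n=1: λ₁ = 1.269π² - 17.5 ≈ -4.975
  n=2: λ₂ = 5.076π² - 17.5 ≈ 32.598
  n=3: λ₃ = 11.421π² - 17.5 ≈ 95.221
Since 1.269π² ≈ 12.525 < 17.5, λ₁ < 0.
The n=1 mode grows fastest (−λₙ is largest for n=1) → dominates.
Asymptotic: v ~ c₁ sin(πx/1) e^{4.975t} (exponential growth at rate −λ₁ ≈ 4.975).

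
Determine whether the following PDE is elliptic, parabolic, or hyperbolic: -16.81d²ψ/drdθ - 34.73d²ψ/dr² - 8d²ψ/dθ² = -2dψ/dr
Rewriting in standard form: -34.73d²ψ/dr² - 16.81d²ψ/drdθ - 8d²ψ/dθ² + 2dψ/dr = 0. Coefficients: A = -34.73, B = -16.81, C = -8. B² - 4AC = -828.7839, which is negative, so the equation is elliptic.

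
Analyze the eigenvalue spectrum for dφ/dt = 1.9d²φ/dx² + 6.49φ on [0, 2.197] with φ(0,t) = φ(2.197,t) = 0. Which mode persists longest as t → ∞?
Eigenvalues: λₙ = 1.9n²π²/2.197² - 6.49.
First three modes:
  n=1: λ₁ = 1.9π²/2.197² - 6.49 ≈ -2.605
  n=2: λ₂ = 7.6π²/2.197² - 6.49 ≈ 9.05
  n=3: λ₃ = 17.1π²/2.197² - 6.49 ≈ 28.475
Since 1.9π²/2.197² ≈ 3.885 < 6.49, λ₁ < 0.
The n=1 mode grows fastest (−λₙ is largest for n=1) → dominates.
Asymptotic: φ ~ c₁ sin(πx/2.197) e^{2.605t} (exponential growth at rate −λ₁ ≈ 2.605).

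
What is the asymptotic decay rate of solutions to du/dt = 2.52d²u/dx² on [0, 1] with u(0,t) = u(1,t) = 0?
Eigenvalues: λₙ = 2.52n²π².
First three modes:
  n=1: λ₁ = 2.52π² ≈ 24.871
  n=2: λ₂ = 10.08π² ≈ 99.486 (4× faster decay)
  n=3: λ₃ = 22.68π² ≈ 223.843 (9× faster decay)
As t → ∞, higher modes decay exponentially faster. The n=1 mode dominates: u ~ c₁ sin(πx) e^{-λ₁t}.
Decay rate: λ₁ = 2.52π² ≈ 24.871.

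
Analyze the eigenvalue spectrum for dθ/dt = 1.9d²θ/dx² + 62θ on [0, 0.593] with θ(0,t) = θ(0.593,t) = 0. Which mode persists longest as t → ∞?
Eigenvalues: λₙ = 1.9n²π²/0.593² - 62.
First three modes:
  n=1: λ₁ = 1.9π²/0.593² - 62 ≈ -8.673
  n=2: λ₂ = 7.6π²/0.593² - 62 ≈ 151.306
  n=3: λ₃ = 17.1π²/0.593² - 62 ≈ 417.939
Since 1.9π²/0.593² ≈ 53.327 < 62, λ₁ < 0.
The n=1 mode grows fastest (−λₙ is largest for n=1) → dominates.
Asymptotic: θ ~ c₁ sin(πx/0.593) e^{8.673t} (exponential growth at rate −λ₁ ≈ 8.673).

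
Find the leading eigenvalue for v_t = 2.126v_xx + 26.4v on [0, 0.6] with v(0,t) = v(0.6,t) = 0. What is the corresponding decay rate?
Eigenvalues: λₙ = 2.126n²π²/0.6² - 26.4.
First three modes:
  n=1: λ₁ = 2.126π²/0.6² - 26.4 ≈ 31.885
  n=2: λ₂ = 8.504π²/0.6² - 26.4 ≈ 206.742
  n=3: λ₃ = 19.134π²/0.6² - 26.4 ≈ 498.169
Since 2.126π²/0.6² ≈ 58.285 > 26.4, all λₙ > 0.
The n=1 mode decays slowest → dominates as t → ∞.
Asymptotic: v ~ c₁ sin(πx/0.6) e^{-λ₁t} with decay rate λ₁ ≈ 31.885.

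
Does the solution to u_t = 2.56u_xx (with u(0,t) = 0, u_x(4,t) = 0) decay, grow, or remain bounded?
u → 0. Heat escapes through the Dirichlet boundary.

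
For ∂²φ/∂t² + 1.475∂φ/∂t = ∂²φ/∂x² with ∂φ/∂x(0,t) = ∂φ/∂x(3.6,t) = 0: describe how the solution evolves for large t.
φ → constant (steady state). Damping (γ=1.475) dissipates the nonconstant modes; with Neumann BCs the spatial average obeys M''+γM'=0 and tends to a finite limit.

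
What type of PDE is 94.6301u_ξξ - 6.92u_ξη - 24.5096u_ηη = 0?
With A = 94.6301, B = -6.92, C = -24.5096, the discriminant is 9325.26999584. This is a hyperbolic PDE.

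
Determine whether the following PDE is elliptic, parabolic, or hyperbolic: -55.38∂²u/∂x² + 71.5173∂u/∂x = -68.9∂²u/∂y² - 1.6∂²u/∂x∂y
Rewriting in standard form: -55.38∂²u/∂x² + 1.6∂²u/∂x∂y + 68.9∂²u/∂y² + 71.5173∂u/∂x = 0. Coefficients: A = -55.38, B = 1.6, C = 68.9. B² - 4AC = 15265.288, which is positive, so the equation is hyperbolic.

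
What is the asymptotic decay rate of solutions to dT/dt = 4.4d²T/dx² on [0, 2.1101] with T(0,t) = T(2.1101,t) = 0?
Eigenvalues: λₙ = 4.4n²π²/2.1101².
First three modes:
  n=1: λ₁ = 4.4π²/2.1101² ≈ 9.753
  n=2: λ₂ = 17.6π²/2.1101² ≈ 39.013 (4× faster decay)
  n=3: λ₃ = 39.6π²/2.1101² ≈ 87.779 (9× faster decay)
As t → ∞, higher modes decay exponentially faster. The n=1 mode dominates: T ~ c₁ sin(πx/2.1101) e^{-λ₁t}.
Decay rate: λ₁ = 4.4π²/2.1101² ≈ 9.753.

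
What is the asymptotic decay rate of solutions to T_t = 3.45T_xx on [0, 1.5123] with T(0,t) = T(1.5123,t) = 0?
Eigenvalues: λₙ = 3.45n²π²/1.5123².
First three modes:
  n=1: λ₁ = 3.45π²/1.5123² ≈ 14.888
  n=2: λ₂ = 13.8π²/1.5123² ≈ 59.553 (4× faster decay)
  n=3: λ₃ = 31.05π²/1.5123² ≈ 133.994 (9× faster decay)
As t → ∞, higher modes decay exponentially faster. The n=1 mode dominates: T ~ c₁ sin(πx/1.5123) e^{-λ₁t}.
Decay rate: λ₁ = 3.45π²/1.5123² ≈ 14.888.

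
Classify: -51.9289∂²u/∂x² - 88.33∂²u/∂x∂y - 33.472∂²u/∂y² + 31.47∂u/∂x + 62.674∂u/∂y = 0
Hyperbolic (discriminant = 849.5323368).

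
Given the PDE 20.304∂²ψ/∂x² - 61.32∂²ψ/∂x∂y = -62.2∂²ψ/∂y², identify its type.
Rewriting in standard form: 20.304∂²ψ/∂x² - 61.32∂²ψ/∂x∂y + 62.2∂²ψ/∂y² = 0. The second-order coefficients are A = 20.304, B = -61.32, C = 62.2. Since B² - 4AC = -1291.4928 < 0, this is an elliptic PDE.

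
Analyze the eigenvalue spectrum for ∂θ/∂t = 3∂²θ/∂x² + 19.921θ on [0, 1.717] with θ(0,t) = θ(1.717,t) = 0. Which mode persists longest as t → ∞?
Eigenvalues: λₙ = 3n²π²/1.717² - 19.921.
First three modes:
  n=1: λ₁ = 3π²/1.717² - 19.921 ≈ -9.878
  n=2: λ₂ = 12π²/1.717² - 19.921 ≈ 20.253
  n=3: λ₃ = 27π²/1.717² - 19.921 ≈ 70.47
Since 3π²/1.717² ≈ 10.043 < 19.921, λ₁ < 0.
The n=1 mode grows fastest (−λₙ is largest for n=1) → dominates.
Asymptotic: θ ~ c₁ sin(πx/1.717) e^{9.878t} (exponential growth at rate −λ₁ ≈ 9.878).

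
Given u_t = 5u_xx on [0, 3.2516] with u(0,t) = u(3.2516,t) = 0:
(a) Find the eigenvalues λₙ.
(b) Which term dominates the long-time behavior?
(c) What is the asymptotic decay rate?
Eigenvalues: λₙ = 5n²π²/3.2516².
First three modes:
  n=1: λ₁ = 5π²/3.2516² ≈ 4.667
  n=2: λ₂ = 20π²/3.2516² ≈ 18.67 (4× faster decay)
  n=3: λ₃ = 45π²/3.2516² ≈ 42.007 (9× faster decay)
As t → ∞, higher modes decay exponentially faster. The n=1 mode dominates: u ~ c₁ sin(πx/3.2516) e^{-λ₁t}.
Decay rate: λ₁ = 5π²/3.2516² ≈ 4.667.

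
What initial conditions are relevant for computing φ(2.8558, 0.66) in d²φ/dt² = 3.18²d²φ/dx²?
Domain of dependence: [0.757, 4.9546]. Signals travel at speed 3.18, so data within |x - 2.8558| ≤ 3.18·0.66 = 2.0988 can reach the point.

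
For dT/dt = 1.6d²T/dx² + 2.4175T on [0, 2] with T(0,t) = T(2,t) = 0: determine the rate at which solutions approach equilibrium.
Eigenvalues: λₙ = 1.6n²π²/2² - 2.4175.
First three modes:
  n=1: λ₁ = 1.6π²/2² - 2.4175 ≈ 1.53
  n=2: λ₂ = 6.4π²/2² - 2.4175 ≈ 13.374
  n=3: λ₃ = 14.4π²/2² - 2.4175 ≈ 33.113
Since 1.6π²/2² ≈ 3.948 > 2.4175, all λₙ > 0.
The n=1 mode decays slowest → dominates as t → ∞.
Asymptotic: T ~ c₁ sin(πx/2) e^{-λ₁t} with decay rate λ₁ ≈ 1.53.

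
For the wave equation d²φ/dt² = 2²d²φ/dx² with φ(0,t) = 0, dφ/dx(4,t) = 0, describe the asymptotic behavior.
φ oscillates (no decay). Energy is conserved; the solution oscillates indefinitely as standing waves.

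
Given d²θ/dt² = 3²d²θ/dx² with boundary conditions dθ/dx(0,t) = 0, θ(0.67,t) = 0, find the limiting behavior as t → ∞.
θ oscillates (no decay). Energy is conserved; the solution oscillates indefinitely as standing waves.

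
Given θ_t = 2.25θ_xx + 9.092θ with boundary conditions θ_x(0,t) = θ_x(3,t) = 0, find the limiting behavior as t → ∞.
θ grows unboundedly. With Neumann BCs the constant mode has diffusion eigenvalue 0, so any r > 0 makes it grow like e^(9.092t); solution grows exponentially.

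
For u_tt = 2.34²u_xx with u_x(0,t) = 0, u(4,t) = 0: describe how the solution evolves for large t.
u oscillates (no decay). Energy is conserved; the solution oscillates indefinitely as standing waves.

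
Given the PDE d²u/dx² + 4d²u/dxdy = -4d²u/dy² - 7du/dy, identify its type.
Rewriting in standard form: d²u/dx² + 4d²u/dxdy + 4d²u/dy² + 7du/dy = 0. The second-order coefficients are A = 1, B = 4, C = 4. Since B² - 4AC = 0 = 0, this is a parabolic PDE.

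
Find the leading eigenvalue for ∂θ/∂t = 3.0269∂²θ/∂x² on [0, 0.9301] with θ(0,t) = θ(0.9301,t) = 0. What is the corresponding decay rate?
Eigenvalues: λₙ = 3.0269n²π²/0.9301².
First three modes:
  n=1: λ₁ = 3.0269π²/0.9301² ≈ 34.533
  n=2: λ₂ = 12.1076π²/0.9301² ≈ 138.133 (4× faster decay)
  n=3: λ₃ = 27.2421π²/0.9301² ≈ 310.8 (9× faster decay)
As t → ∞, higher modes decay exponentially faster. The n=1 mode dominates: θ ~ c₁ sin(πx/0.9301) e^{-λ₁t}.
Decay rate: λ₁ = 3.0269π²/0.9301² ≈ 34.533.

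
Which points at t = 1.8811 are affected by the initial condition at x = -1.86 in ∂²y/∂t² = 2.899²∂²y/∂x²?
Domain of influence: [-7.3133089, 3.5933089]. Data at x = -1.86 spreads outward at speed 2.899.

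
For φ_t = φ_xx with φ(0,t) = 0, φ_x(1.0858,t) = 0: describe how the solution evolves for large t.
φ → 0. Heat escapes through the Dirichlet boundary.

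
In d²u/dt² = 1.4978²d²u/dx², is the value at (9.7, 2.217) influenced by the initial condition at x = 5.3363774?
No. The domain of dependence is [6.3793774, 13.0206226], and 5.3363774 is outside this interval.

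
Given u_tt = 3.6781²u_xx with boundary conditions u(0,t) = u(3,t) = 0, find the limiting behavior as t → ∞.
u oscillates (no decay). Energy is conserved; the solution oscillates indefinitely as standing waves.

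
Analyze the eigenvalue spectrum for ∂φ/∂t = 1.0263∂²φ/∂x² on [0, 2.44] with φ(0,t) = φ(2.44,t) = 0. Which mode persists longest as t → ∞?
Eigenvalues: λₙ = 1.0263n²π²/2.44².
First three modes:
  n=1: λ₁ = 1.0263π²/2.44² ≈ 1.701
  n=2: λ₂ = 4.1052π²/2.44² ≈ 6.805 (4× faster decay)
  n=3: λ₃ = 9.2367π²/2.44² ≈ 15.312 (9× faster decay)
As t → ∞, higher modes decay exponentially faster. The n=1 mode dominates: φ ~ c₁ sin(πx/2.44) e^{-λ₁t}.
Decay rate: λ₁ = 1.0263π²/2.44² ≈ 1.701.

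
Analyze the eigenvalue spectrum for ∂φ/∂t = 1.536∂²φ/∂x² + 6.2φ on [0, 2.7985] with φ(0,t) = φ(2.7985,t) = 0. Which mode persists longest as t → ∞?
Eigenvalues: λₙ = 1.536n²π²/2.7985² - 6.2.
First three modes:
  n=1: λ₁ = 1.536π²/2.7985² - 6.2 ≈ -4.264
  n=2: λ₂ = 6.144π²/2.7985² - 6.2 ≈ 1.543
  n=3: λ₃ = 13.824π²/2.7985² - 6.2 ≈ 11.221
Since 1.536π²/2.7985² ≈ 1.936 < 6.2, λ₁ < 0.
The n=1 mode grows fastest (−λₙ is largest for n=1) → dominates.
Asymptotic: φ ~ c₁ sin(πx/2.7985) e^{4.264t} (exponential growth at rate −λ₁ ≈ 4.264).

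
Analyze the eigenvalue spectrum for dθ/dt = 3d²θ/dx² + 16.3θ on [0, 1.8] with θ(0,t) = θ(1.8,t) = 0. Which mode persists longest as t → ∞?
Eigenvalues: λₙ = 3n²π²/1.8² - 16.3.
First three modes:
  n=1: λ₁ = 3π²/1.8² - 16.3 ≈ -7.161
  n=2: λ₂ = 12π²/1.8² - 16.3 ≈ 20.254
  n=3: λ₃ = 27π²/1.8² - 16.3 ≈ 65.947
Since 3π²/1.8² ≈ 9.139 < 16.3, λ₁ < 0.
The n=1 mode grows fastest (−λₙ is largest for n=1) → dominates.
Asymptotic: θ ~ c₁ sin(πx/1.8) e^{7.161t} (exponential growth at rate −λ₁ ≈ 7.161).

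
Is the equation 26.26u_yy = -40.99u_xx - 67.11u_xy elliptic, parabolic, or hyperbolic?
Rewriting in standard form: 40.99u_xx + 67.11u_xy + 26.26u_yy = 0. Computing B² - 4AC with A = 40.99, B = 67.11, C = 26.26: discriminant = 198.1625 (positive). Answer: hyperbolic.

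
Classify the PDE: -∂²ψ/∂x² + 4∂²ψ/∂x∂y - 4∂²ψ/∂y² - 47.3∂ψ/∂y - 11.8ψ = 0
A = -1, B = 4, C = -4. Discriminant B² - 4AC = 0. Since 0 = 0, parabolic.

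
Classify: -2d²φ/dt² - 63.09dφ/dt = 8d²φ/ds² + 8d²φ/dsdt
Rewriting in standard form: -8d²φ/ds² - 8d²φ/dsdt - 2d²φ/dt² - 63.09dφ/dt = 0. Parabolic (discriminant = 0).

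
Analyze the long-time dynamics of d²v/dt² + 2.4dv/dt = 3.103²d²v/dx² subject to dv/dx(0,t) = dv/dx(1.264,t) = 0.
Long-time behavior: v → constant (steady state). Damping (γ=2.4) dissipates the nonconstant modes; with Neumann BCs the spatial average obeys M''+γM'=0 and tends to a finite limit.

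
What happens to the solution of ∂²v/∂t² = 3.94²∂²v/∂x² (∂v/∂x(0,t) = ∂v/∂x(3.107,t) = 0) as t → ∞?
v oscillates about a mean that drifts linearly in t (generically unbounded; no decay). There is no damping, so the nonconstant modes persist as standing waves (energy conserved, no decay). But with Neumann conditions at both ends the constant mode has eigenvalue 0: the spatial mean M(t) of v satisfies M'' = 0, so M(t) = M(0) + M'(0)·t. Unless the initial velocity has zero mean (∫v_t(x,0)dx = 0), the solution grows linearly in t (unbounded, though not exponentially); if it does have zero mean, the solution stays bounded and simply oscillates.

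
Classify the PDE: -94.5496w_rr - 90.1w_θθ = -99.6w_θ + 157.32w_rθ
Rewriting in standard form: -94.5496w_rr - 157.32w_rθ - 90.1w_θθ + 99.6w_θ = 0. A = -94.5496, B = -157.32, C = -90.1. Discriminant B² - 4AC = -9326.09344. Since -9326.09344 < 0, elliptic.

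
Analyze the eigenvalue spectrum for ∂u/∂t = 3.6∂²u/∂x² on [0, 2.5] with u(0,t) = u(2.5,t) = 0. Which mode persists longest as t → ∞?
Eigenvalues: λₙ = 3.6n²π²/2.5².
First three modes:
  n=1: λ₁ = 3.6π²/2.5² ≈ 5.685
  n=2: λ₂ = 14.4π²/2.5² ≈ 22.74 (4× faster decay)
  n=3: λ₃ = 32.4π²/2.5² ≈ 51.164 (9× faster decay)
As t → ∞, higher modes decay exponentially faster. The n=1 mode dominates: u ~ c₁ sin(πx/2.5) e^{-λ₁t}.
Decay rate: λ₁ = 3.6π²/2.5² ≈ 5.685.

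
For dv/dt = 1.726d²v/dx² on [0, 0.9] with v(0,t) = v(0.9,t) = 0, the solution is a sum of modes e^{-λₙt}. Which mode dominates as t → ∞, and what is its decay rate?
Eigenvalues: λₙ = 1.726n²π²/0.9².
First three modes:
  n=1: λ₁ = 1.726π²/0.9² ≈ 21.031
  n=2: λ₂ = 6.904π²/0.9² ≈ 84.123 (4× faster decay)
  n=3: λ₃ = 15.534π²/0.9² ≈ 189.277 (9× faster decay)
As t → ∞, higher modes decay exponentially faster. The n=1 mode dominates: v ~ c₁ sin(πx/0.9) e^{-λ₁t}.
Decay rate: λ₁ = 1.726π²/0.9² ≈ 21.031.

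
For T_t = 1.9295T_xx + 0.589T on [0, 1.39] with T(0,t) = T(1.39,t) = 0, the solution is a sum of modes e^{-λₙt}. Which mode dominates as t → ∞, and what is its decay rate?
Eigenvalues: λₙ = 1.9295n²π²/1.39² - 0.589.
First three modes:
  n=1: λ₁ = 1.9295π²/1.39² - 0.589 ≈ 9.267
  n=2: λ₂ = 7.718π²/1.39² - 0.589 ≈ 38.836
  n=3: λ₃ = 17.3655π²/1.39² - 0.589 ≈ 88.118
Since 1.9295π²/1.39² ≈ 9.856 > 0.589, all λₙ > 0.
The n=1 mode decays slowest → dominates as t → ∞.
Asymptotic: T ~ c₁ sin(πx/1.39) e^{-λ₁t} with decay rate λ₁ ≈ 9.267.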